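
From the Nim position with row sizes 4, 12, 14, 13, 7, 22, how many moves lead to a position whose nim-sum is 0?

Nim-sum: 4 ^ 12 ^ 14 ^ 13 ^ 7 ^ 22 = 26.
The overall nim-sum is X = 26. A row of size p has a winning move iff p XOR X < p (reduce it to p XOR X).
  4: 4 XOR 26 = 30 ≥ 4 — no move.
  12: 12 XOR 26 = 22 ≥ 12 — no move.
  14: 14 XOR 26 = 20 ≥ 14 — no move.
  13: 13 XOR 26 = 23 ≥ 13 — no move.
  7: 7 XOR 26 = 29 ≥ 7 — no move.
  22: 22 XOR 26 = 12 < 22 — winning move (to 12).
That gives 1 winning move.

1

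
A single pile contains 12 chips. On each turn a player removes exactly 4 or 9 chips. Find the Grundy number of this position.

1

Grundy values for subtraction set {4, 9}:
g(0) = mex{} = 0
g(1) = mex{} = 0
g(2) = mex{} = 0
g(3) = mex{} = 0
g(4) = mex{0} = 1
g(5) = mex{0} = 1
g(6) = mex{0} = 1
g(7) = mex{0} = 1
g(8) = mex{1} = 0
g(9) = mex{0,1} = 2
g(10) = mex{0,1} = 2
g(11) = mex{0,1} = 2
g(12) = mex{0} = 1
So g(12) = 1.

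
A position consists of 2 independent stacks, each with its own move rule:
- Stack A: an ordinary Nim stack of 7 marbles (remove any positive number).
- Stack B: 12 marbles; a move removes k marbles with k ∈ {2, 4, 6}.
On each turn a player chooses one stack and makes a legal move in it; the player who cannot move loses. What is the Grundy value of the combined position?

5

Stack A is a plain Nim stack of size 7, so its Grundy value is 7.
Grundy values for stack B (subtraction set {2, 4, 6}):
g(0) = mex{} = 0
g(1) = mex{} = 0
g(2) = mex{0} = 1
g(3) = mex{0} = 1
g(4) = mex{0,1} = 2
g(5) = mex{0,1} = 2
g(6) = mex{0,1,2} = 3
g(7) = mex{0,1,2} = 3
g(8) = mex{1,2,3} = 0
g(9) = mex{1,2,3} = 0
g(10) = mex{0,2,3} = 1
g(11) = mex{0,2,3} = 1
g(12) = mex{0,1,3} = 2
So g(12) = 2.
The value of a disjunctive sum is the nim-sum of the parts.
Combined value = 7 XOR 2 = 5.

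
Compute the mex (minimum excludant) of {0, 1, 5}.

2

The values 0, 1 are all present; 2 is the first non-negative integer missing from the set.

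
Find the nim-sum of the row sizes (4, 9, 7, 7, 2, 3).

Nim-sum: 4 ⊕ 9 ⊕ 7 ⊕ 7 ⊕ 2 ⊕ 3 = 12.

12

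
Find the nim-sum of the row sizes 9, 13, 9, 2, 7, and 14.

Compute the nim-sum pairwise:
9 ^ 13 = 4
4 ^ 9 = 13
13 ^ 2 = 15
15 ^ 7 = 8
8 ^ 14 = 6

6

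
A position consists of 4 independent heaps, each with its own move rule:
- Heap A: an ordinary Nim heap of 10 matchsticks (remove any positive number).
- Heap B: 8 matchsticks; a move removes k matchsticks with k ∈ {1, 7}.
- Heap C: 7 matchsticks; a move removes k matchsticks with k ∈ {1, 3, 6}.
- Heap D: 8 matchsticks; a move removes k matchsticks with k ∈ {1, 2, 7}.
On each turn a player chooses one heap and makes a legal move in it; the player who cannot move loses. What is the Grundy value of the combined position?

11

Heap A is a plain Nim heap of size 10, so its Grundy value is 10.
For heap B, compute g(0), g(1), … with moves {1, 7}:
k:     0  1  2  3  4  5  6  7  8
g(k):  0  1  0  1  0  1  0  1  0
So g(8) = 0.
For heap C, compute g(0), g(1), … with moves {1, 3, 6}:
k:     0  1  2  3  4  5  6  7
g(k):  0  1  0  1  0  1  2  3
So g(7) = 3.
Grundy values for heap D (subtraction set {1, 2, 7}):
g(0) = mex{} = 0
g(1) = mex{0} = 1
g(2) = mex{0,1} = 2
g(3) = mex{1,2} = 0
g(4) = mex{0,2} = 1
g(5) = mex{0,1} = 2
g(6) = mex{1,2} = 0
g(7) = mex{0,2} = 1
g(8) = mex{0,1} = 2
So g(8) = 2.
By the Sprague-Grundy theorem, the Grundy value of a sum of independent games is the XOR of the component values.
Combined value = 10 XOR 0 XOR 3 XOR 2 = 11.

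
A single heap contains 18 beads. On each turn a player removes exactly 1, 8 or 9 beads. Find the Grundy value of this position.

0

Grundy values for subtraction set {1, 8, 9}:
k:     0  1  2  3  4  5  6  7  8  9 10 11 12 13 14 15 16 17 18
g(k):  0  1  0  1  0  1  0  1  2  3  2  3  2  3  2  3  0  1  0
So g(18) = 0.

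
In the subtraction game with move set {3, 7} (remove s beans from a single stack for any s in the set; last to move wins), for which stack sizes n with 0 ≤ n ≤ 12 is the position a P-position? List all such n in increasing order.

0, 1, 2, 6, 10, 11, 12

Build the Grundy sequence with g(k) = mex{g(k−s) : s ∈ {3, 7}, s ≤ k}:
g(0) = mex{} = 0
g(1) = mex{} = 0
g(2) = mex{} = 0
g(3) = mex{0} = 1
g(4) = mex{0} = 1
g(5) = mex{0} = 1
g(6) = mex{1} = 0
g(7) = mex{0,1} = 2
g(8) = mex{0,1} = 2
g(9) = mex{0} = 1
g(10) = mex{1,2} = 0
g(11) = mex{1,2} = 0
g(12) = mex{1} = 0
The P-positions (g = 0) in 0..12 are 0, 1, 2, 6, 10, 11, 12.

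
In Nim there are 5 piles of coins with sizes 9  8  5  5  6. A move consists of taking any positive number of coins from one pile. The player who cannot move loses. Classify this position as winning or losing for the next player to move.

Nim-sum: 9 ⊕ 8 ⊕ 5 ⊕ 5 ⊕ 6 = 7.
The nim-sum is 7 ≠ 0, so this is an N-position: the player to move can win.

Winning position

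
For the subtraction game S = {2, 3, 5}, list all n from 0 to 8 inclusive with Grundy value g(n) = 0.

0, 1, 7, 8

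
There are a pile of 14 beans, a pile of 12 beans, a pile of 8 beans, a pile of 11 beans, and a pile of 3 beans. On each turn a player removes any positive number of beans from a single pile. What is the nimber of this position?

In binary:
  1110  (14)
  1100  (12)
  1000  (8)
  1011  (11)
  0011  (3)
  ----
  0010  (2)

2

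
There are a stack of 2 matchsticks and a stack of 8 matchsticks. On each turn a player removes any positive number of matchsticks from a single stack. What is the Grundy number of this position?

Compute the nim-sum pairwise:
2 XOR 8 = 10

10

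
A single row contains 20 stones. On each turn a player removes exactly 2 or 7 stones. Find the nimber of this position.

1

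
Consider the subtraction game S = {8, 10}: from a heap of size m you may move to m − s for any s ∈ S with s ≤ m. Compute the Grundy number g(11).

1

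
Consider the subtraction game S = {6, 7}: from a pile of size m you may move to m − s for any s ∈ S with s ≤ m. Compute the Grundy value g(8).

1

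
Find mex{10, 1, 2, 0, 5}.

The values 0, 1, 2 are all present; 3 is the first non-negative integer missing from the set.

3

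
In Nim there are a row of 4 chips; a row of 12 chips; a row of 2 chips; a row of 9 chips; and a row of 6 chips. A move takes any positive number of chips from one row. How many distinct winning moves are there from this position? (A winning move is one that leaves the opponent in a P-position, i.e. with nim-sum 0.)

3

Nim-sum: 4 XOR 12 XOR 2 XOR 9 XOR 6 = 5.
The overall nim-sum is X = 5. A row of size p has a winning move iff p XOR X < p (reduce it to p XOR X).
  4: 4 XOR 5 = 1 < 4 — winning move (to 1).
  12: 12 XOR 5 = 9 < 12 — winning move (to 9).
  2: 2 XOR 5 = 7 ≥ 2 — no move.
  9: 9 XOR 5 = 12 ≥ 9 — no move.
  6: 6 XOR 5 = 3 < 6 — winning move (to 3).
That gives 3 winning moves.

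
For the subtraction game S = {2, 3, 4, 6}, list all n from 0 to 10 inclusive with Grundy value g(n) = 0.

0, 1, 8, 9

Build the Grundy sequence with g(k) = mex{g(k−s) : s ∈ {2, 3, 4, 6}, s ≤ k}:
k:     0  1  2  3  4  5  6  7  8  9 10
g(k):  0  0  1  1  2  2  3  3  0  0  1
The P-positions (g = 0) in 0..10 are 0, 1, 8, 9.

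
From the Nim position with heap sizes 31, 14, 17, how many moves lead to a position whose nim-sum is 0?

Bitwise XOR of the heap sizes:
  11111  (31)
  01110  (14)
  10001  (17)
  -----
  00000  (0)
The nim-sum is already 0, so every move leaves a nonzero nim-sum — there are no winning moves.

0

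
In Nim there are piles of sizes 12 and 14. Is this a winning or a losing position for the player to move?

Winning position

Nim-sum: 12 XOR 14 = 2.
The nim-sum is 2 ≠ 0, so this is an N-position: the player to move can win.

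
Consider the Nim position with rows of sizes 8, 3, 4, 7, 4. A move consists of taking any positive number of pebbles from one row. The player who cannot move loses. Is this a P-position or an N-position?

N-position

Nim-sum: 8 XOR 3 XOR 4 XOR 7 XOR 4 = 12.
The nim-sum is 12 ≠ 0, so this is an N-position: the player to move can win.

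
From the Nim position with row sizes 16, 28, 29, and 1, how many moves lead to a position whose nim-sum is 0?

3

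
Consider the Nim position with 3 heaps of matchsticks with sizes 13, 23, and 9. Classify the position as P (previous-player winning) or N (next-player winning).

Bitwise XOR of the heap sizes:
  01101  (13)
  10111  (23)
  01001  (9)
  -----
  10011  (19)
The nim-sum is 19 ≠ 0, so this is an N-position: the player to move can win.

N-position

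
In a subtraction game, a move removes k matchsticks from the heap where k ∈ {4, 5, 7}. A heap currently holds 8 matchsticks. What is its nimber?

2

Build the Grundy sequence with g(k) = mex{g(k−s) : s ∈ {4, 5, 7}, s ≤ k}:
k:     0  1  2  3  4  5  6  7  8
g(k):  0  0  0  0  1  1  1  1  2
So g(8) = 2.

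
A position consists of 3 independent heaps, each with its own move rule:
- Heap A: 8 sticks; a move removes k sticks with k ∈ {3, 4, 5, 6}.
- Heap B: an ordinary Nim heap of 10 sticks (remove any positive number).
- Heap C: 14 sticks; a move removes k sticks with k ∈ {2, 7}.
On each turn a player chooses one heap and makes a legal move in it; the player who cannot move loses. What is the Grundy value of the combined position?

Build the Grundy sequence for heap A with g(k) = mex{g(k−s) : s ∈ {3, 4, 5, 6}, s ≤ k}:
k:     0  1  2  3  4  5  6  7  8
g(k):  0  0  0  1  1  1  2  2  2
So g(8) = 2.
Heap B is a plain Nim heap of size 10, so its Grundy value is 10.
Build the Grundy sequence for heap C with g(k) = mex{g(k−s) : s ∈ {2, 7}, s ≤ k}:
k:     0  1  2  3  4  5  6  7  8  9 10 11 12 13 14
g(k):  0  0  1  1  0  0  1  1  2  0  0  1  1  0  0
So g(14) = 0.
By the Sprague-Grundy theorem, the Grundy value of a sum of independent games is the XOR of the component values.
Combined value = 2 ⊕ 10 ⊕ 0 = 8.

8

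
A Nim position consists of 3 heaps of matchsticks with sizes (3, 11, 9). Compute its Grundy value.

Compute the nim-sum pairwise:
3 ⊕ 11 = 8
8 ⊕ 9 = 1

1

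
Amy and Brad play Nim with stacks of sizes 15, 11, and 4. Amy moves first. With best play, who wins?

Brad wins

Nim-sum: 15 XOR 11 XOR 4 = 0.
The nim-sum is 0, so this is a P-position: the player to move is in a losing position under optimal play; Amy is about to move from it and so loses — Brad wins.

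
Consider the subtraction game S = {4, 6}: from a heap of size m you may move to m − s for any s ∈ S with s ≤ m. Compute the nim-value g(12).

Build the Grundy sequence with g(k) = mex{g(k−s) : s ∈ {4, 6}, s ≤ k}:
g(0) = mex{} = 0
g(1) = mex{} = 0
g(2) = mex{} = 0
g(3) = mex{} = 0
g(4) = mex{0} = 1
g(5) = mex{0} = 1
g(6) = mex{0} = 1
g(7) = mex{0} = 1
g(8) = mex{0,1} = 2
g(9) = mex{0,1} = 2
g(10) = mex{1} = 0
g(11) = mex{1} = 0
g(12) = mex{1,2} = 0
So g(12) = 0.

0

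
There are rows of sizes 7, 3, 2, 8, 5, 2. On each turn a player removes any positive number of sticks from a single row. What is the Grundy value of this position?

Nim-sum: 7 XOR 3 XOR 2 XOR 8 XOR 5 XOR 2 = 9.

9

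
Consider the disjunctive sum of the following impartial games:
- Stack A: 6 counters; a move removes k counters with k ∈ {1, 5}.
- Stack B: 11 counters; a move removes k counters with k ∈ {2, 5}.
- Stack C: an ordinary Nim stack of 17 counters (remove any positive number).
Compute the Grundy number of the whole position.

Grundy values for stack A (subtraction set {1, 5}):
g(0) = mex{} = 0
g(1) = mex{0} = 1
g(2) = mex{1} = 0
g(3) = mex{0} = 1
g(4) = mex{1} = 0
g(5) = mex{0} = 1
g(6) = mex{1} = 0
So g(6) = 0.
Build the Grundy sequence for stack B with g(k) = mex{g(k−s) : s ∈ {2, 5}, s ≤ k}:
g(0) = mex{} = 0
g(1) = mex{} = 0
g(2) = mex{0} = 1
g(3) = mex{0} = 1
g(4) = mex{1} = 0
g(5) = mex{0,1} = 2
g(6) = mex{0} = 1
g(7) = mex{1,2} = 0
g(8) = mex{1} = 0
g(9) = mex{0} = 1
g(10) = mex{0,2} = 1
g(11) = mex{1} = 0
So g(11) = 0.
Stack C is a plain Nim stack of size 17, so its Grundy value is 17.
By the Sprague-Grundy theorem, the Grundy value of a sum of independent games is the XOR of the component values.
Combined value = 0 ⊕ 0 ⊕ 17 = 17.

17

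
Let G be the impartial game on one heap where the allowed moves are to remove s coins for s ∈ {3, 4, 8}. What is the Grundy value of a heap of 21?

3

Compute g(0), g(1), … for moves {3, 4, 8}:
k:     0  1  2  3  4  5  6  7  8  9 10 11 12 13 14 15 16 17 18 19 20 21
g(k):  0  0  0  1  1  1  2  0  2  3  1  3  0  0  0  1  1  1  2  0  2  3
So g(21) = 3.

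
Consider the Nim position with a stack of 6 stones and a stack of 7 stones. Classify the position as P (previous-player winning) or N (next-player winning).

In binary:
  110  (6)
  111  (7)
  ---
  001  (1)
The nim-sum is 1 ≠ 0, so this is an N-position: the player to move can win.

N-position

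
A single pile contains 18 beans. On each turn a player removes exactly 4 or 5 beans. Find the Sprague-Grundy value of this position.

0

Grundy values for subtraction set {4, 5}:
k:     0  1  2  3  4  5  6  7  8  9 10 11 12 13 14 15 16 17 18
g(k):  0  0  0  0  1  1  1  1  2  0  0  0  0  1  1  1  1  2  0
So g(18) = 0.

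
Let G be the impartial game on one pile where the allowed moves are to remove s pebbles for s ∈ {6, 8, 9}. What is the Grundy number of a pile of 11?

Grundy values for subtraction set {6, 8, 9}:
k:     0  1  2  3  4  5  6  7  8  9 10 11
g(k):  0  0  0  0  0  0  1  1  1  1  1  1
So g(11) = 1.

1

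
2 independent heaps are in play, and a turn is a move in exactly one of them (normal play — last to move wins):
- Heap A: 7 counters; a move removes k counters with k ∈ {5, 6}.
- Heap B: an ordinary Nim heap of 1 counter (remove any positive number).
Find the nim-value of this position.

Grundy values for heap A (subtraction set {5, 6}):
g(0) = mex{} = 0
g(1) = mex{} = 0
g(2) = mex{} = 0
g(3) = mex{} = 0
g(4) = mex{} = 0
g(5) = mex{0} = 1
g(6) = mex{0} = 1
g(7) = mex{0} = 1
So g(7) = 1.
Heap B is a plain Nim heap of size 1, so its Grundy value is 1.
The value of a disjunctive sum is the nim-sum of the parts.
Combined value = 1 ⊕ 1 = 0.

0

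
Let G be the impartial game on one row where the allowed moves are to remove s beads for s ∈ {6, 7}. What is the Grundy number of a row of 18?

Build the Grundy sequence with g(k) = mex{g(k−s) : s ∈ {6, 7}, s ≤ k}:
k:     0  1  2  3  4  5  6  7  8  9 10 11 12 13 14 15 16 17 18
g(k):  0  0  0  0  0  0  1  1  1  1  1  1  2  0  0  0  0  0  0
So g(18) = 0.

0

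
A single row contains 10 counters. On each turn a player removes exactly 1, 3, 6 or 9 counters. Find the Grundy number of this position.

Compute g(0), g(1), … for moves {1, 3, 6, 9}:
g(0) = mex{} = 0
g(1) = mex{0} = 1
g(2) = mex{1} = 0
g(3) = mex{0} = 1
g(4) = mex{1} = 0
g(5) = mex{0} = 1
g(6) = mex{0,1} = 2
g(7) = mex{0,1,2} = 3
g(8) = mex{0,1,3} = 2
g(9) = mex{0,1,2} = 3
g(10) = mex{0,1,3} = 2
So g(10) = 2.

2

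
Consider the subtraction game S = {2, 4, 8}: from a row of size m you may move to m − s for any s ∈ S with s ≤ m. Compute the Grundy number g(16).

Build the Grundy sequence with g(k) = mex{g(k−s) : s ∈ {2, 4, 8}, s ≤ k}:
k:     0  1  2  3  4  5  6  7  8  9 10 11 12 13 14 15 16
g(k):  0  0  1  1  2  2  0  0  1  1  2  2  0  0  1  1  2
So g(16) = 2.

2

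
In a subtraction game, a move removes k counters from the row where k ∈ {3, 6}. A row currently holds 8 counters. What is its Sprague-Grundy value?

2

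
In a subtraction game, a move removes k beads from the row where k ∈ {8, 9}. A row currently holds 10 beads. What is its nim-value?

1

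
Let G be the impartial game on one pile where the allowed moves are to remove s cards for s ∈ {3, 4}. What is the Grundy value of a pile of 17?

Grundy values for subtraction set {3, 4}:
k:     0  1  2  3  4  5  6  7  8  9 10 11 12 13 14 15 16 17
g(k):  0  0  0  1  1  1  2  0  0  0  1  1  1  2  0  0  0  1
So g(17) = 1.

1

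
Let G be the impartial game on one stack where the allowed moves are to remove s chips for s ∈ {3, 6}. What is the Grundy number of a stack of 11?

Compute g(0), g(1), … for moves {3, 6}:
g(0) = mex{} = 0
g(1) = mex{} = 0
g(2) = mex{} = 0
g(3) = mex{0} = 1
g(4) = mex{0} = 1
g(5) = mex{0} = 1
g(6) = mex{0,1} = 2
g(7) = mex{0,1} = 2
g(8) = mex{0,1} = 2
g(9) = mex{1,2} = 0
g(10) = mex{1,2} = 0
g(11) = mex{1,2} = 0
So g(11) = 0.

0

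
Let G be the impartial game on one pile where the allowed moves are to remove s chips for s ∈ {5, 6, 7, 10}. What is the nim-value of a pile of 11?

2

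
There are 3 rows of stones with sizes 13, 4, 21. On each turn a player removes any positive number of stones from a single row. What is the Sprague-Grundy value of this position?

28

Write each in binary and XOR column by column:
  01101  (13)
  00100  (4)
  10101  (21)
  -----
  11100  (28)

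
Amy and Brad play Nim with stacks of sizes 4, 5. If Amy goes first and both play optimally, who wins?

Amy wins

In binary:
  100  (4)
  101  (5)
  ---
  001  (1)
The nim-sum is 1 ≠ 0, so this is an N-position: the player to move can win; Amy has a winning move.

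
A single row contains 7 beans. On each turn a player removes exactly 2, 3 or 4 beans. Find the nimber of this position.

Grundy values for subtraction set {2, 3, 4}:
k:     0  1  2  3  4  5  6  7
g(k):  0  0  1  1  2  2  0  0
So g(7) = 0.

0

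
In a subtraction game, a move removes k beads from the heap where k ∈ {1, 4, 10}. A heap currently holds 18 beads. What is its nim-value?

0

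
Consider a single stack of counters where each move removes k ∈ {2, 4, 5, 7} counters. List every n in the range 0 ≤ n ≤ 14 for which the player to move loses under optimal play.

Grundy values for subtraction set {2, 4, 5, 7}:
g(0) = mex{} = 0
g(1) = mex{} = 0
g(2) = mex{0} = 1
g(3) = mex{0} = 1
g(4) = mex{0,1} = 2
g(5) = mex{0,1} = 2
g(6) = mex{0,1,2} = 3
g(7) = mex{0,1,2} = 3
g(8) = mex{0,1,2,3} = 4
g(9) = mex{1,2,3} = 0
g(10) = mex{1,2,3,4} = 0
g(11) = mex{0,2,3} = 1
g(12) = mex{0,2,3,4} = 1
g(13) = mex{0,1,3,4} = 2
g(14) = mex{0,1,3} = 2
The P-positions (g = 0) in 0..14 are 0, 1, 9, 10.

0, 1, 9, 10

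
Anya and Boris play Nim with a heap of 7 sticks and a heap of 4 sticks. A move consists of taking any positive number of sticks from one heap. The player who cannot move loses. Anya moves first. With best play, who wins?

Nim-sum: 7 ^ 4 = 3.
The nim-sum is 3 ≠ 0, so this is an N-position: the player to move can win; Anya has a winning move.

Anya wins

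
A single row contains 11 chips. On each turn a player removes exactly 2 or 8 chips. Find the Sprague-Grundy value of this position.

0

Build the Grundy sequence with g(k) = mex{g(k−s) : s ∈ {2, 8}, s ≤ k}:
g(0) = mex{} = 0
g(1) = mex{} = 0
g(2) = mex{0} = 1
g(3) = mex{0} = 1
g(4) = mex{1} = 0
g(5) = mex{1} = 0
g(6) = mex{0} = 1
g(7) = mex{0} = 1
g(8) = mex{0,1} = 2
g(9) = mex{0,1} = 2
g(10) = mex{1,2} = 0
g(11) = mex{1,2} = 0
So g(11) = 0.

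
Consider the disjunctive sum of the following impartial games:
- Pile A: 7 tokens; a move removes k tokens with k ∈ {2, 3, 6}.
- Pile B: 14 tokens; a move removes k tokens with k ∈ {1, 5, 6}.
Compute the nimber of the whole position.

For pile A, compute g(0), g(1), … with moves {2, 3, 6}:
k:     0  1  2  3  4  5  6  7
g(k):  0  0  1  1  2  0  3  1
So g(7) = 1.
Grundy values for pile B (subtraction set {1, 5, 6}):
k:     0  1  2  3  4  5  6  7  8  9 10 11 12 13 14
g(k):  0  1  0  1  0  1  2  3  2  3  2  0  1  0  1
So g(14) = 1.
The value of a disjunctive sum is the nim-sum of the parts.
Combined value = 1 ⊕ 1 = 0.

0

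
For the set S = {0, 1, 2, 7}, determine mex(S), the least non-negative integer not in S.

The values 0, 1, 2 are all present; 3 is the first non-negative integer missing from the set.

3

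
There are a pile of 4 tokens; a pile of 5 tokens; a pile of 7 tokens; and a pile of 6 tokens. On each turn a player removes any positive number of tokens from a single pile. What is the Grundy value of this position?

Nim-sum: 4 XOR 5 XOR 7 XOR 6 = 0.

0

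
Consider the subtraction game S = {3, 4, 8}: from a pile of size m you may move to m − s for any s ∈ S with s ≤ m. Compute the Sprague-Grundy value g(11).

3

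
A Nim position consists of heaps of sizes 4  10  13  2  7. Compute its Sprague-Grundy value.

6

Compute the nim-sum pairwise:
4 ^ 10 = 14
14 ^ 13 = 3
3 ^ 2 = 1
1 ^ 7 = 6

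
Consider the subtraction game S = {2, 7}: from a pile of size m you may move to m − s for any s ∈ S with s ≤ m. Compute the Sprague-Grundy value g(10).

0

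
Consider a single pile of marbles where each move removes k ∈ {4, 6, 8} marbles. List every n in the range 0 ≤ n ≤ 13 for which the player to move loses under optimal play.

0, 1, 2, 3, 12, 13

Compute g(0), g(1), … for moves {4, 6, 8}:
k:     0  1  2  3  4  5  6  7  8  9 10 11 12 13
g(k):  0  0  0  0  1  1  1  1  2  2  2  2  0  0
The P-positions (g = 0) in 0..13 are 0, 1, 2, 3, 12, 13.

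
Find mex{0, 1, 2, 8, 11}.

The values 0, 1, 2 are all present; 3 is the first non-negative integer missing from the set.

3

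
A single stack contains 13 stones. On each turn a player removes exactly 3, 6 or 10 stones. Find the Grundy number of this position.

Grundy values for subtraction set {3, 6, 10}:
g(0) = mex{} = 0
g(1) = mex{} = 0
g(2) = mex{} = 0
g(3) = mex{0} = 1
g(4) = mex{0} = 1
g(5) = mex{0} = 1
g(6) = mex{0,1} = 2
g(7) = mex{0,1} = 2
g(8) = mex{0,1} = 2
g(9) = mex{1,2} = 0
g(10) = mex{0,1,2} = 3
g(11) = mex{0,1,2} = 3
g(12) = mex{0,2} = 1
g(13) = mex{1,2,3} = 0
So g(13) = 0.

0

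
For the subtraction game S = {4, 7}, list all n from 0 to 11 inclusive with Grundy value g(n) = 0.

Grundy values for subtraction set {4, 7}:
k:     0  1  2  3  4  5  6  7  8  9 10 11
g(k):  0  0  0  0  1  1  1  1  2  2  2  0
The P-positions (g = 0) in 0..11 are 0, 1, 2, 3, 11.

0, 1, 2, 3, 11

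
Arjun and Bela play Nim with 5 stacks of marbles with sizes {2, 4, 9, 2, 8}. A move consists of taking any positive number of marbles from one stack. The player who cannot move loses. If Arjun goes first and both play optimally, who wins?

Compute the nim-sum pairwise:
2 ⊕ 4 = 6
6 ⊕ 9 = 15
15 ⊕ 2 = 13
13 ⊕ 8 = 5
The nim-sum is 5 ≠ 0, so this is an N-position: the player to move can win; Arjun has a winning move.

Arjun wins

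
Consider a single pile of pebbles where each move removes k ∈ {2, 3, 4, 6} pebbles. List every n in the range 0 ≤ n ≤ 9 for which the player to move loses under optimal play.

0, 1, 8, 9

Compute g(0), g(1), … for moves {2, 3, 4, 6}:
k:     0  1  2  3  4  5  6  7  8  9
g(k):  0  0  1  1  2  2  3  3  0  0
The P-positions (g = 0) in 0..9 are 0, 1, 8, 9.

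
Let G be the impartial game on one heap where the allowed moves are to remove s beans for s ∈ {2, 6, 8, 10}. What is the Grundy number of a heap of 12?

2

Grundy values for subtraction set {2, 6, 8, 10}:
g(0) = mex{} = 0
g(1) = mex{} = 0
g(2) = mex{0} = 1
g(3) = mex{0} = 1
g(4) = mex{1} = 0
g(5) = mex{1} = 0
g(6) = mex{0} = 1
g(7) = mex{0} = 1
g(8) = mex{0,1} = 2
g(9) = mex{0,1} = 2
g(10) = mex{0,1,2} = 3
g(11) = mex{0,1,2} = 3
g(12) = mex{0,1,3} = 2
So g(12) = 2.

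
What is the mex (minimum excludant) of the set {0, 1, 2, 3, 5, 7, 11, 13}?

The values 0, 1, 2, 3 are all present; 4 is the first non-negative integer missing from the set.

4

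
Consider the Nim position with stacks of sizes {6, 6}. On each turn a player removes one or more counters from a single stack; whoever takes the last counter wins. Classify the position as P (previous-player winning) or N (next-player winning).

Nim-sum: 6 ^ 6 = 0.
The nim-sum is 0, so this is a P-position: the player to move is in a losing position under optimal play.

P-position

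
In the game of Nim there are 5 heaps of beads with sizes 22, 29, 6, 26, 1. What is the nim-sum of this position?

22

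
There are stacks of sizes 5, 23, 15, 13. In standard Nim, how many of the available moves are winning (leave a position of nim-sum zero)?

1

Compute the nim-sum pairwise:
5 XOR 23 = 18
18 XOR 15 = 29
29 XOR 13 = 16
The overall nim-sum is X = 16. A stack of size p has a winning move iff p XOR X < p (reduce it to p XOR X).
  5: 5 XOR 16 = 21 ≥ 5 — no move.
  23: 23 XOR 16 = 7 < 23 — winning move (to 7).
  15: 15 XOR 16 = 31 ≥ 15 — no move.
  13: 13 XOR 16 = 29 ≥ 13 — no move.
That gives 1 winning move.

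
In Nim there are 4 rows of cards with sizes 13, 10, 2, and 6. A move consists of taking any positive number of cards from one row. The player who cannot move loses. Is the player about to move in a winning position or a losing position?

In binary:
  1101  (13)
  1010  (10)
  0010  (2)
  0110  (6)
  ----
  0011  (3)
The nim-sum is 3 ≠ 0, so this is an N-position: the player to move can win.

Winning position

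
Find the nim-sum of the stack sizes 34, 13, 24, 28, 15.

36

Compute the nim-sum pairwise:
34 XOR 13 = 47
47 XOR 24 = 55
55 XOR 28 = 43
43 XOR 15 = 36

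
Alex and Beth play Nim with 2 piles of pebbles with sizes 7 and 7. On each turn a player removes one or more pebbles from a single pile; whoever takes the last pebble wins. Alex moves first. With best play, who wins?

Nim-sum: 7 ^ 7 = 0.
The nim-sum is 0, so this is a P-position: the player to move is in a losing position under optimal play; Alex is about to move from it and so loses — Beth wins.

Beth wins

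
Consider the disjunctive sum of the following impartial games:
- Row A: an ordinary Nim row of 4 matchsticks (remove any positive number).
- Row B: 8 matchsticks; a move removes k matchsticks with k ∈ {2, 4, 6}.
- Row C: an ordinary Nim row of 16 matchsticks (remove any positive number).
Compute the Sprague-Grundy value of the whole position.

20

Row A is a plain Nim row of size 4, so its Grundy value is 4.
Grundy values for row B (subtraction set {2, 4, 6}):
k:     0  1  2  3  4  5  6  7  8
g(k):  0  0  1  1  2  2  3  3  0
So g(8) = 0.
Row C is a plain Nim row of size 16, so its Grundy value is 16.
By the Sprague-Grundy theorem, the Grundy value of a sum of independent games is the XOR of the component values.
Combined value = 4 ⊕ 0 ⊕ 16 = 20.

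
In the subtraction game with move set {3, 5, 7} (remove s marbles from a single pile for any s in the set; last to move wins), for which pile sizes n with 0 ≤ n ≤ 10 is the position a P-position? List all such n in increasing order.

Compute g(0), g(1), … for moves {3, 5, 7}:
g(0) = mex{} = 0
g(1) = mex{} = 0
g(2) = mex{} = 0
g(3) = mex{0} = 1
g(4) = mex{0} = 1
g(5) = mex{0} = 1
g(6) = mex{0,1} = 2
g(7) = mex{0,1} = 2
g(8) = mex{0,1} = 2
g(9) = mex{0,1,2} = 3
g(10) = mex{1,2} = 0
The P-positions (g = 0) in 0..10 are 0, 1, 2, 10.

0, 1, 2, 10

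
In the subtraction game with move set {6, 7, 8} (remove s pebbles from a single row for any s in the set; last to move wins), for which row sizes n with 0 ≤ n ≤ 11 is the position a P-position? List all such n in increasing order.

Grundy values for subtraction set {6, 7, 8}:
g(0) = mex{} = 0
g(1) = mex{} = 0
g(2) = mex{} = 0
g(3) = mex{} = 0
g(4) = mex{} = 0
g(5) = mex{} = 0
g(6) = mex{0} = 1
g(7) = mex{0} = 1
g(8) = mex{0} = 1
g(9) = mex{0} = 1
g(10) = mex{0} = 1
g(11) = mex{0} = 1
The P-positions (g = 0) in 0..11 are 0, 1, 2, 3, 4, 5.

0, 1, 2, 3, 4, 5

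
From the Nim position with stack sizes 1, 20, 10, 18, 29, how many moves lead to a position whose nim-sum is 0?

Nim-sum: 1 ⊕ 20 ⊕ 10 ⊕ 18 ⊕ 29 = 16.
The overall nim-sum is X = 16. A stack of size p has a winning move iff p XOR X < p (reduce it to p XOR X).
  1: 1 XOR 16 = 17 ≥ 1 — no move.
  20: 20 XOR 16 = 4 < 20 — winning move (to 4).
  10: 10 XOR 16 = 26 ≥ 10 — no move.
  18: 18 XOR 16 = 2 < 18 — winning move (to 2).
  29: 29 XOR 16 = 13 < 29 — winning move (to 13).
That gives 3 winning moves.

3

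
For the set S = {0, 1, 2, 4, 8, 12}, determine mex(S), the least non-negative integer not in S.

The values 0, 1, 2 are all present; 3 is the first non-negative integer missing from the set.

3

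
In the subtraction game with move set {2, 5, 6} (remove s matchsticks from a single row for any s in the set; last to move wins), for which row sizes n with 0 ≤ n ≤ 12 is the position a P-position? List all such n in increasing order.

0, 1, 4, 8, 11, 12

Grundy values for subtraction set {2, 5, 6}:
g(0) = mex{} = 0
g(1) = mex{} = 0
g(2) = mex{0} = 1
g(3) = mex{0} = 1
g(4) = mex{1} = 0
g(5) = mex{0,1} = 2
g(6) = mex{0} = 1
g(7) = mex{0,1,2} = 3
g(8) = mex{1} = 0
g(9) = mex{0,1,3} = 2
g(10) = mex{0,2} = 1
g(11) = mex{1,2} = 0
g(12) = mex{1,3} = 0
The P-positions (g = 0) in 0..12 are 0, 1, 4, 8, 11, 12.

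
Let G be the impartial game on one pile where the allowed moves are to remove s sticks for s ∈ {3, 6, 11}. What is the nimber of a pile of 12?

Compute g(0), g(1), … for moves {3, 6, 11}:
k:     0  1  2  3  4  5  6  7  8  9 10 11 12
g(k):  0  0  0  1  1  1  2  2  2  0  0  3  1
So g(12) = 1.

1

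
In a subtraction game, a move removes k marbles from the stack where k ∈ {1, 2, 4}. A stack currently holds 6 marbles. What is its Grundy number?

0

Build the Grundy sequence with g(k) = mex{g(k−s) : s ∈ {1, 2, 4}, s ≤ k}:
k:     0  1  2  3  4  5  6
g(k):  0  1  2  0  1  2  0
So g(6) = 0.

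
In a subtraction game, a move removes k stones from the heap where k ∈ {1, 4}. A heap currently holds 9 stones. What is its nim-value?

2

Grundy values for subtraction set {1, 4}:
k:     0  1  2  3  4  5  6  7  8  9
g(k):  0  1  0  1  2  0  1  0  1  2
So g(9) = 2.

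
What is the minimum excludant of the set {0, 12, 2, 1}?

3

The values 0, 1, 2 are all present; 3 is the first non-negative integer missing from the set.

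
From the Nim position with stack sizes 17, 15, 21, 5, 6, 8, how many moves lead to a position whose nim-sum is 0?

In binary:
  10001  (17)
  01111  (15)
  10101  (21)
  00101  (5)
  00110  (6)
  01000  (8)
  -----
  00000  (0)
The nim-sum is already 0, so every move leaves a nonzero nim-sum — there are no winning moves.

0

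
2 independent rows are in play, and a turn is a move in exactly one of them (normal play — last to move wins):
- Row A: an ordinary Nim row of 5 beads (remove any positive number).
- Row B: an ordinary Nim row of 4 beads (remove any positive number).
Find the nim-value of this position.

Row A is a plain Nim row of size 5, so its Grundy value is 5.
Row B is a plain Nim row of size 4, so its Grundy value is 4.
By the Sprague-Grundy theorem, the Grundy value of a sum of independent games is the XOR of the component values.
Combined value = 5 ⊕ 4 = 1.

1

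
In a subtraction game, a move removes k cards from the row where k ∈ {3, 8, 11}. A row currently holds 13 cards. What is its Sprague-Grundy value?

2

Build the Grundy sequence with g(k) = mex{g(k−s) : s ∈ {3, 8, 11}, s ≤ k}:
k:     0  1  2  3  4  5  6  7  8  9 10 11 12 13
g(k):  0  0  0  1  1  1  0  0  2  1  1  3  2  2
So g(13) = 2.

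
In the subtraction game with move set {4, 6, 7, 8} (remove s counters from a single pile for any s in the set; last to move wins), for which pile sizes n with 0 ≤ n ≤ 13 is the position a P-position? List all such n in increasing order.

0, 1, 2, 3, 12, 13

Build the Grundy sequence with g(k) = mex{g(k−s) : s ∈ {4, 6, 7, 8}, s ≤ k}:
k:     0  1  2  3  4  5  6  7  8  9 10 11 12 13
g(k):  0  0  0  0  1  1  1  1  2  2  2  2  0  0
The P-positions (g = 0) in 0..13 are 0, 1, 2, 3, 12, 13.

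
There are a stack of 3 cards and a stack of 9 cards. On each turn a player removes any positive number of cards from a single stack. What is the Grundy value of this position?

Bitwise XOR of the heap sizes:
  0011  (3)
  1001  (9)
  ----
  1010  (10)

10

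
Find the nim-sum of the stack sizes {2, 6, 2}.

6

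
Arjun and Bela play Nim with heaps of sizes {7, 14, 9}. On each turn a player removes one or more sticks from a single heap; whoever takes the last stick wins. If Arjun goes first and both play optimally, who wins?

Compute the nim-sum pairwise:
7 ⊕ 14 = 9
9 ⊕ 9 = 0
The nim-sum is 0, so this is a P-position: the player to move is in a losing position under optimal play; Arjun is about to move from it and so loses — Bela wins.

Bela wins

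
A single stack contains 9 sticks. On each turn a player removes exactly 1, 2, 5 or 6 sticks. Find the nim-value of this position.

2

Grundy values for subtraction set {1, 2, 5, 6}:
g(0) = mex{} = 0
g(1) = mex{0} = 1
g(2) = mex{0,1} = 2
g(3) = mex{1,2} = 0
g(4) = mex{0,2} = 1
g(5) = mex{0,1} = 2
g(6) = mex{0,1,2} = 3
g(7) = mex{1,2,3} = 0
g(8) = mex{0,2,3} = 1
g(9) = mex{0,1} = 2
So g(9) = 2.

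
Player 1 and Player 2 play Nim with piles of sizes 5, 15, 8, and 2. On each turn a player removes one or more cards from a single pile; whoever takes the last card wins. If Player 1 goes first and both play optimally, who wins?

Player 2 wins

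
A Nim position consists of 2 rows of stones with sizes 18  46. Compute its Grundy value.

Nim-sum: 18 ^ 46 = 60.

60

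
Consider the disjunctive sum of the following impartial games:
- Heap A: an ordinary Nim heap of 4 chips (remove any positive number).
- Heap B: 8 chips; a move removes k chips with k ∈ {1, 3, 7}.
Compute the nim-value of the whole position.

4

Heap A is a plain Nim heap of size 4, so its Grundy value is 4.
Build the Grundy sequence for heap B with g(k) = mex{g(k−s) : s ∈ {1, 3, 7}, s ≤ k}:
k:     0  1  2  3  4  5  6  7  8
g(k):  0  1  0  1  0  1  0  1  0
So g(8) = 0.
The value of a disjunctive sum is the nim-sum of the parts.
Combined value = 4 ⊕ 0 = 4.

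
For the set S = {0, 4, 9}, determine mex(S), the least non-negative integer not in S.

1

0 is in the set but 1 is not, so the mex is 1.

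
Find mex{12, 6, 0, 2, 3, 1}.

4

The values 0, 1, 2, 3 are all present; 4 is the first non-negative integer missing from the set.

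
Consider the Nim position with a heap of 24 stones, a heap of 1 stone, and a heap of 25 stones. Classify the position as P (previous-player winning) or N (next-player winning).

P-position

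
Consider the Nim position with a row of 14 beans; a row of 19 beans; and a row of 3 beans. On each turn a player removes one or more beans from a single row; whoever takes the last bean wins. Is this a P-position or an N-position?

Nim-sum: 14 ^ 19 ^ 3 = 30.
The nim-sum is 30 ≠ 0, so this is an N-position: the player to move can win.

N-position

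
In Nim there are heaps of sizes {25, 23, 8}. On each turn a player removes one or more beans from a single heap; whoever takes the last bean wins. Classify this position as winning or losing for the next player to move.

Winning position

Compute the nim-sum pairwise:
25 XOR 23 = 14
14 XOR 8 = 6
The nim-sum is 6 ≠ 0, so this is an N-position: the player to move can win.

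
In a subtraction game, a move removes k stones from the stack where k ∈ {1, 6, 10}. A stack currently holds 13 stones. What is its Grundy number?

2

Build the Grundy sequence with g(k) = mex{g(k−s) : s ∈ {1, 6, 10}, s ≤ k}:
k:     0  1  2  3  4  5  6  7  8  9 10 11 12 13
g(k):  0  1  0  1  0  1  2  0  1  0  1  0  1  2
So g(13) = 2.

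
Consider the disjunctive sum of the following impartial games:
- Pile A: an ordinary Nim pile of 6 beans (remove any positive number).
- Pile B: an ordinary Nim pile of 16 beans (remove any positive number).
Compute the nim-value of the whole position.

Pile A is a plain Nim pile of size 6, so its Grundy value is 6.
Pile B is a plain Nim pile of size 16, so its Grundy value is 16.
By the Sprague-Grundy theorem, the Grundy value of a sum of independent games is the XOR of the component values.
Combined value = 6 ⊕ 16 = 22.

22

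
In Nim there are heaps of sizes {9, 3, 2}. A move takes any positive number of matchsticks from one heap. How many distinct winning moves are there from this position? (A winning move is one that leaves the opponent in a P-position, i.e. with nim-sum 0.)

1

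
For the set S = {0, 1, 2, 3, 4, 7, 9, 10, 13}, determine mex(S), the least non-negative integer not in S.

5

The values 0, 1, 2, 3, 4 are all present; 5 is the first non-negative integer missing from the set.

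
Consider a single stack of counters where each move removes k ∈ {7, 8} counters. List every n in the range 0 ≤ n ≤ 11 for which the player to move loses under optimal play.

Build the Grundy sequence with g(k) = mex{g(k−s) : s ∈ {7, 8}, s ≤ k}:
g(0) = mex{} = 0
g(1) = mex{} = 0
g(2) = mex{} = 0
g(3) = mex{} = 0
g(4) = mex{} = 0
g(5) = mex{} = 0
g(6) = mex{} = 0
g(7) = mex{0} = 1
g(8) = mex{0} = 1
g(9) = mex{0} = 1
g(10) = mex{0} = 1
g(11) = mex{0} = 1
The P-positions (g = 0) in 0..11 are 0, 1, 2, 3, 4, 5, 6.

0, 1, 2, 3, 4, 5, 6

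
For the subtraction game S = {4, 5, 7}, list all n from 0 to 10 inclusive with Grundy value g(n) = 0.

0, 1, 2, 3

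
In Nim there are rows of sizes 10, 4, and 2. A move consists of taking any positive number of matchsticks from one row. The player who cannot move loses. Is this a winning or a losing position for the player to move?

Winning position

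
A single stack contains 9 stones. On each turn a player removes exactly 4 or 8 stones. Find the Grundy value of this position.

2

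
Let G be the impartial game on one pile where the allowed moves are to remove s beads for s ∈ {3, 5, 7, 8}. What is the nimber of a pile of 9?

3

Build the Grundy sequence with g(k) = mex{g(k−s) : s ∈ {3, 5, 7, 8}, s ≤ k}:
k:     0  1  2  3  4  5  6  7  8  9
g(k):  0  0  0  1  1  1  2  2  2  3
So g(9) = 3.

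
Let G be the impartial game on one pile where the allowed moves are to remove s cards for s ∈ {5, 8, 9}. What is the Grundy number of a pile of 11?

Grundy values for subtraction set {5, 8, 9}:
g(0) = mex{} = 0
g(1) = mex{} = 0
g(2) = mex{} = 0
g(3) = mex{} = 0
g(4) = mex{} = 0
g(5) = mex{0} = 1
g(6) = mex{0} = 1
g(7) = mex{0} = 1
g(8) = mex{0} = 1
g(9) = mex{0} = 1
g(10) = mex{0,1} = 2
g(11) = mex{0,1} = 2
So g(11) = 2.

2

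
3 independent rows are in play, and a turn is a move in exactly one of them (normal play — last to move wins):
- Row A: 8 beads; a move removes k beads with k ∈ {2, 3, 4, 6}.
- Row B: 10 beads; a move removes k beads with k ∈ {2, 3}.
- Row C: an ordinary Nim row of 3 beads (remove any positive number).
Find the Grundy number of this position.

Grundy values for row A (subtraction set {2, 3, 4, 6}):
g(0) = mex{} = 0
g(1) = mex{} = 0
g(2) = mex{0} = 1
g(3) = mex{0} = 1
g(4) = mex{0,1} = 2
g(5) = mex{0,1} = 2
g(6) = mex{0,1,2} = 3
g(7) = mex{0,1,2} = 3
g(8) = mex{1,2,3} = 0
So g(8) = 0.
Build the Grundy sequence for row B with g(k) = mex{g(k−s) : s ∈ {2, 3}, s ≤ k}:
k:     0  1  2  3  4  5  6  7  8  9 10
g(k):  0  0  1  1  2  0  0  1  1  2  0
So g(10) = 0.
Row C is a plain Nim row of size 3, so its Grundy value is 3.
By the Sprague-Grundy theorem, the Grundy value of a sum of independent games is the XOR of the component values.
Combined value = 0 XOR 0 XOR 3 = 3.

3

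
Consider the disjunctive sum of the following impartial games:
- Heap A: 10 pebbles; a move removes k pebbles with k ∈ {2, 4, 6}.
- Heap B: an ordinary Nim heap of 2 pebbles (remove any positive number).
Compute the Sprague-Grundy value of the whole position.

3

Grundy values for heap A (subtraction set {2, 4, 6}):
g(0) = mex{} = 0
g(1) = mex{} = 0
g(2) = mex{0} = 1
g(3) = mex{0} = 1
g(4) = mex{0,1} = 2
g(5) = mex{0,1} = 2
g(6) = mex{0,1,2} = 3
g(7) = mex{0,1,2} = 3
g(8) = mex{1,2,3} = 0
g(9) = mex{1,2,3} = 0
g(10) = mex{0,2,3} = 1
So g(10) = 1.
Heap B is a plain Nim heap of size 2, so its Grundy value is 2.
By the Sprague-Grundy theorem, the Grundy value of a sum of independent games is the XOR of the component values.
Combined value = 1 XOR 2 = 3.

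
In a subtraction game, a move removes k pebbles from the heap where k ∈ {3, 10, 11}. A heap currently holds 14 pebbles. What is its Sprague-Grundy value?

Build the Grundy sequence with g(k) = mex{g(k−s) : s ∈ {3, 10, 11}, s ≤ k}:
g(0) = mex{} = 0
g(1) = mex{} = 0
g(2) = mex{} = 0
g(3) = mex{0} = 1
g(4) = mex{0} = 1
g(5) = mex{0} = 1
g(6) = mex{1} = 0
g(7) = mex{1} = 0
g(8) = mex{1} = 0
g(9) = mex{0} = 1
g(10) = mex{0} = 1
g(11) = mex{0} = 1
g(12) = mex{0,1} = 2
g(13) = mex{0,1} = 2
g(14) = mex{1} = 0
So g(14) = 0.

0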